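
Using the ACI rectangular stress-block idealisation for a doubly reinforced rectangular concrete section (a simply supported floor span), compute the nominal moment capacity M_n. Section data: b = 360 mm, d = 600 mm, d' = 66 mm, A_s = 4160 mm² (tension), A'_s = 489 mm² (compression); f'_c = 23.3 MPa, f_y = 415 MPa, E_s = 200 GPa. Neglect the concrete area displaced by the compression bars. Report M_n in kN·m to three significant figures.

M_n ≈ 860 kN·m

Assume both tension and compression steel yield.
Net tension couple steel: A_s − A'_s = 3671 mm².
a = (A_s − A'_s) f_y / (0.85 f'_c b) = 1523465/(0.85 × 23.3 × 360) = 213.68 mm.
c = a/β₁ = 213.68/0.85 = 251.39 mm; ε'_s = 0.003(c − d')/c = 0.0022 ≥ f_y/E_s = 0.0021, so compression steel does yield.
M_n = (A_s − A'_s) f_y (d − a/2) + A'_s f_y (d − d') = [1523465 × (600 − 106.84) + 202935 × (600 − 66)] × 10⁻⁶ = 751.31 + 108.37 = 859.68 kN·m.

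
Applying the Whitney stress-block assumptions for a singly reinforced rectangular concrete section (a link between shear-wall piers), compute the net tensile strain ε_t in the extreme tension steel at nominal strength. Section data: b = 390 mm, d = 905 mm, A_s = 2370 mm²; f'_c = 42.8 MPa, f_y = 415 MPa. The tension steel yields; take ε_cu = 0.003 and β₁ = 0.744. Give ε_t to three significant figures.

a = A_s f_y/(0.85 f'_c b) = 69.32 mm.
β₁ = 0.744, so c = a/β₁ = 69.32/0.744 = 93.17 mm.
From the linear strain diagram with ε_cu = 0.003: ε_t = 0.003 (d − c)/c = 0.003 × (905 − 93.17)/93.17 = 0.0261.
Since ε_t ≥ 0.005, the section is tension-controlled.

ε_t ≈ 0.0261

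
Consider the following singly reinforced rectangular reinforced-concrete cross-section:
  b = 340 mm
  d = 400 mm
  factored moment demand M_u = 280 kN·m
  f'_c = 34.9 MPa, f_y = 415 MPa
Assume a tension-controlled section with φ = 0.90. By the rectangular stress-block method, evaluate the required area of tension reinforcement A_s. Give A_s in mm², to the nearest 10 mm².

M_n = M_u/φ = 280/0.90 = 311.111 kN·m.
With M_n = 0.85 f'_c a b (d − a/2), solve the quadratic for a:
a = d − √(d² − 2M_n/(0.85 f'_c b)) = 400 − √(400² − 2 × 311.111×10⁶/(0.85 × 34.9 × 340)) = 86.46 mm.
A_s = 0.85 f'_c a b / f_y = 0.85 × 34.9 × 86.46 × 340 / 415 = 2101.3 mm².

A_s ≈ 2100 mm²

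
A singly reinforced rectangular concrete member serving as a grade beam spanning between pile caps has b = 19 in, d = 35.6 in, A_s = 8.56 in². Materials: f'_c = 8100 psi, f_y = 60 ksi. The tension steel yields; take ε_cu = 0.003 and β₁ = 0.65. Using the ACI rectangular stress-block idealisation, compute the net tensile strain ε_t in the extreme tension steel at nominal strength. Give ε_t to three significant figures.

a = A_s f_y/(0.85 f'_c b) = 3.926 in.
β₁ = 0.65, so c = a/β₁ = 3.926/0.65 = 6.040 in.
From the linear strain diagram with ε_cu = 0.003: ε_t = 0.003 (d − c)/c = 0.003 × (35.6 − 6.040)/6.040 = 0.0147.
Since ε_t ≥ 0.005, the section is tension-controlled.

ε_t ≈ 0.0147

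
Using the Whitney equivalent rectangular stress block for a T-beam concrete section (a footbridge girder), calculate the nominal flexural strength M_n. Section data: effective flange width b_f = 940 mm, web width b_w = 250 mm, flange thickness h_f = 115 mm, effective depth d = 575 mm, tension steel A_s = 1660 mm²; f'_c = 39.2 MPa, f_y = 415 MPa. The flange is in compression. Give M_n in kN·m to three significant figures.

M_n ≈ 389 kN·m

Tension: T = A_s f_y = 1660 × 415 = 688900 N.
Try a within the flange: a = T/(0.85 f'_c b_f) = 688900/(0.85 × 39.2 × 940) = 21.99 mm.
Since a = 21.99 ≤ h_f = 115 mm, the stress block lies entirely in the flange; analyse as a rectangular beam of width b_f.
M_n = T(d − a/2) = 688900 × (575 − 10.995) = 388.54 × 10⁶ N·mm.
M_n = 388.54 kN·m.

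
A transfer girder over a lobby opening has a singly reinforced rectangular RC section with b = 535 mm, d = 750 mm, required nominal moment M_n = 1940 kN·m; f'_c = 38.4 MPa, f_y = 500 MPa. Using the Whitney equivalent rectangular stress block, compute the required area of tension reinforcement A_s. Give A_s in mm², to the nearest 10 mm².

With M_n = 0.85 f'_c a b (d − a/2), solve the quadratic for a:
a = d − √(d² − 2M_n/(0.85 f'_c b)) = 750 − √(750² − 2 × 1940×10⁶/(0.85 × 38.4 × 535)) = 166.64 mm.
A_s = 0.85 f'_c a b / f_y = 0.85 × 38.4 × 166.64 × 535 / 500 = 5819.9 mm².

A_s ≈ 5820 mm²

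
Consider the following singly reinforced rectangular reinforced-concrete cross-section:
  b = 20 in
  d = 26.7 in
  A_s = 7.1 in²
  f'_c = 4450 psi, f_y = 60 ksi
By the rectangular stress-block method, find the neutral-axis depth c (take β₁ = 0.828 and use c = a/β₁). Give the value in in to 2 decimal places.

T = A_s f_y = 7.1 × 60 = 426 kips.
a = T/(0.85 f'_c b) = 426/(0.85 × 4.45 × 20) = 5.6312 in.
With β₁ = 0.828, c = a/β₁ = 5.6312/0.828 = 6.80 in.

c ≈ 6.80 in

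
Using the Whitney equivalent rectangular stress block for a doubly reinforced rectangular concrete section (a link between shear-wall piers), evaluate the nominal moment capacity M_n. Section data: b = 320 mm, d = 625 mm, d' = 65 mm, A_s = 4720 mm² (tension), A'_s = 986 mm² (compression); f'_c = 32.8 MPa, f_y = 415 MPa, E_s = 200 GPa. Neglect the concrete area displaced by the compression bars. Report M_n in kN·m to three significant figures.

M_n ≈ 1060 kN·m

Assume both tension and compression steel yield.
Net tension couple steel: A_s − A'_s = 3734 mm².
a = (A_s − A'_s) f_y / (0.85 f'_c b) = 1549610/(0.85 × 32.8 × 320) = 173.69 mm.
c = a/β₁ = 173.69/0.816 = 212.86 mm; ε'_s = 0.003(c − d')/c = 0.0021 ≥ f_y/E_s = 0.0021, so compression steel does yield.
M_n = (A_s − A'_s) f_y (d − a/2) + A'_s f_y (d − d') = [1549610 × (625 − 86.845) + 409190 × (625 − 65)] × 10⁻⁶ = 833.93 + 229.15 = 1063.08 kN·m.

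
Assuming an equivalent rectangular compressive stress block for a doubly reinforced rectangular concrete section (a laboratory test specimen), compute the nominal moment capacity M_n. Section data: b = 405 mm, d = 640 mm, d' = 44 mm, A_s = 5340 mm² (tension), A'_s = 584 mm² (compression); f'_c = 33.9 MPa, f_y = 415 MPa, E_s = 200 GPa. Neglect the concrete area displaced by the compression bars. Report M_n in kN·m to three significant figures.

Assume both tension and compression steel yield.
Net tension couple steel: A_s − A'_s = 4756 mm².
a = (A_s − A'_s) f_y / (0.85 f'_c b) = 1973740/(0.85 × 33.9 × 405) = 169.13 mm.
c = a/β₁ = 169.13/0.808 = 209.32 mm; ε'_s = 0.003(c − d')/c = 0.0024 ≥ f_y/E_s = 0.0021, so compression steel does yield.
M_n = (A_s − A'_s) f_y (d − a/2) + A'_s f_y (d − d') = [1973740 × (640 − 84.565) + 242360 × (640 − 44)] × 10⁻⁶ = 1096.28 + 144.45 = 1240.73 kN·m.

M_n ≈ 1240 kN·m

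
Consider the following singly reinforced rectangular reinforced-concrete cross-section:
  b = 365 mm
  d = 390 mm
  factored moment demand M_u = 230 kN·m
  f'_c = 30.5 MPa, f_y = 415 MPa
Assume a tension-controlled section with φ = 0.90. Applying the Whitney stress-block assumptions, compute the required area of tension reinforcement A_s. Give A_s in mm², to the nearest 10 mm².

M_n = M_u/φ = 230/0.90 = 255.556 kN·m.
With M_n = 0.85 f'_c a b (d − a/2), solve the quadratic for a:
a = d − √(d² − 2M_n/(0.85 f'_c b)) = 390 − √(390² − 2 × 255.556×10⁶/(0.85 × 30.5 × 365)) = 76.81 mm.
A_s = 0.85 f'_c a b / f_y = 0.85 × 30.5 × 76.81 × 365 / 415 = 1751.4 mm².

A_s ≈ 1750 mm²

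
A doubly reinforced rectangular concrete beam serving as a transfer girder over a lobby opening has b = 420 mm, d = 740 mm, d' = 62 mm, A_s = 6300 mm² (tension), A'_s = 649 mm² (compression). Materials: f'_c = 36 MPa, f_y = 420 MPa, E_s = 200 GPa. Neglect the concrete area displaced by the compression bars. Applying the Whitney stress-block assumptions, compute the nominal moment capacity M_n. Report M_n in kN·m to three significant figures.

M_n ≈ 1720 kN·m

Assume both tension and compression steel yield.
Net tension couple steel: A_s − A'_s = 5651 mm².
a = (A_s − A'_s) f_y / (0.85 f'_c b) = 2373420/(0.85 × 36 × 420) = 184.67 mm.
c = a/β₁ = 184.67/0.793 = 232.88 mm; ε'_s = 0.003(c − d')/c = 0.0022 ≥ f_y/E_s = 0.0021, so compression steel does yield.
M_n = (A_s − A'_s) f_y (d − a/2) + A'_s f_y (d − d') = [2373420 × (740 − 92.335) + 272580 × (740 − 62)] × 10⁻⁶ = 1537.18 + 184.81 = 1721.99 kN·m.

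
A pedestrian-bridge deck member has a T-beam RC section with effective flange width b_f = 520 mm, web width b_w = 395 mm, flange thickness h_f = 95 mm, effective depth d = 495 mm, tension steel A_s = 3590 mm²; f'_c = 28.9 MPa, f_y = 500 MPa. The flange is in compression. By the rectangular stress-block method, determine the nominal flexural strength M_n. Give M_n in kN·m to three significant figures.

Tension: T = A_s f_y = 3590 × 500 = 1795000 N.
Try a within the flange: a = T/(0.85 f'_c b_f) = 1795000/(0.85 × 28.9 × 520) = 140.52 mm.
a = 140.52 > h_f = 95 mm: the block extends into the web. Split into flange-overhang and web parts.
C_f = 0.85 f'_c (b_f − b_w) h_f = 0.85 × 28.9 × (520 − 395) × 95 = 291709 N.
Remaining web compression depth: a_w = (T − C_f)/(0.85 f'_c b_w) = (1795000 − 291709)/(0.85 × 28.9 × 395) = 154.93 mm.
M_n = C_f(d − h_f/2) + (T − C_f)(d − a_w/2) = 291709 × (495 − 47.5) + 1503291 × (495 − 77.465) = 130.54 + 627.68 = 758.22 × 10⁶ N·mm.
M_n = 758.22 kN·m.

M_n ≈ 758 kN·m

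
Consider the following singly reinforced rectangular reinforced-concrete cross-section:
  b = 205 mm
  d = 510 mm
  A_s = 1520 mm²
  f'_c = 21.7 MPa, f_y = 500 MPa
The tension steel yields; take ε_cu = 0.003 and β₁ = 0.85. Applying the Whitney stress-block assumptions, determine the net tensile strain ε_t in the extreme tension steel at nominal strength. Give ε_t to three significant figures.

a = A_s f_y/(0.85 f'_c b) = 200.99 mm.
β₁ = 0.85, so c = a/β₁ = 200.99/0.85 = 236.46 mm.
From the linear strain diagram with ε_cu = 0.003: ε_t = 0.003 (d − c)/c = 0.003 × (510 − 236.46)/236.46 = 0.00347.
ε_t < 0.004 — the section is over-reinforced for flexure under ACI limits.

ε_t ≈ 0.00347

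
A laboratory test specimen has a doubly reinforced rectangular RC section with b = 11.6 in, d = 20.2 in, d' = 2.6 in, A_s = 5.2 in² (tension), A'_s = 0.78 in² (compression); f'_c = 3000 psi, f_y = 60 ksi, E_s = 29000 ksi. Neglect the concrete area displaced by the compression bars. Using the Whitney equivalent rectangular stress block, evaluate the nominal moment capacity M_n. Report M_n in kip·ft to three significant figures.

Assume both steels yield.
a = (A_s − A'_s) f_y/(0.85 f'_c b) = (5.2 − 0.78) × 60/(0.85 × 3 × 11.6) = 8.966 in.
c = a/β₁ = 8.966/0.85 = 10.548 in; ε'_s = 0.003(c − d')/c = 0.0023 ≥ ε_y = 0.0021, so the compression steel yields.
M_n = (A_s − A'_s) f_y (d − a/2) + A'_s f_y (d − d') = 265.2 × (20.2 − 4.483) + 46.8 × (20.2 − 2.6) = 4168.1 + 823.7 = 4991.8 kip·in = 4991.8/12 = 415.98 kip·ft.

M_n ≈ 416 kip·ft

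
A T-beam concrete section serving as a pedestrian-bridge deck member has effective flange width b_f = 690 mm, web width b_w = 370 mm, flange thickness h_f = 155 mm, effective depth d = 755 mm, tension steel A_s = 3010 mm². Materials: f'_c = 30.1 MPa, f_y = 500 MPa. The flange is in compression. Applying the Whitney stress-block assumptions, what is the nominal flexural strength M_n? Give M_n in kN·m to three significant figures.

Tension: T = A_s f_y = 3010 × 500 = 1505000 N.
Try a within the flange: a = T/(0.85 f'_c b_f) = 1505000/(0.85 × 30.1 × 690) = 85.25 mm.
Since a = 85.25 ≤ h_f = 155 mm, the stress block lies entirely in the flange; analyse as a rectangular beam of width b_f.
M_n = T(d − a/2) = 1505000 × (755 − 42.625) = 1072.12 × 10⁶ N·mm.
M_n = 1072.12 kN·m.

M_n ≈ 1070 kN·m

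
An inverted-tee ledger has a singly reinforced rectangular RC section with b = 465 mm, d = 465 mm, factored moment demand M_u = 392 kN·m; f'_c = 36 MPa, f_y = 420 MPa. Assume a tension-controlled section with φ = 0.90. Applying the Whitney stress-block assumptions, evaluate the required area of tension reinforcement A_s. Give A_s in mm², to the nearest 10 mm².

M_n = M_u/φ = 392/0.90 = 435.556 kN·m.
With M_n = 0.85 f'_c a b (d − a/2), solve the quadratic for a:
a = d − √(d² − 2M_n/(0.85 f'_c b)) = 465 − √(465² − 2 × 435.556×10⁶/(0.85 × 36 × 465)) = 71.29 mm.
A_s = 0.85 f'_c a b / f_y = 0.85 × 36 × 71.29 × 465 / 420 = 2415.2 mm².

A_s ≈ 2420 mm²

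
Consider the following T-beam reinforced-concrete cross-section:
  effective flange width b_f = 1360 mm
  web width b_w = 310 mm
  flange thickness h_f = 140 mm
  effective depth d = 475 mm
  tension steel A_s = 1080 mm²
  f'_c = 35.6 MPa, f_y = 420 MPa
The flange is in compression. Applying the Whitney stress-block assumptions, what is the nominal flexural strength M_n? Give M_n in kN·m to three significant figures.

M_n ≈ 213 kN·m

Tension: T = A_s f_y = 1080 × 420 = 453600 N.
Try a within the flange: a = T/(0.85 f'_c b_f) = 453600/(0.85 × 35.6 × 1360) = 11.02 mm.
Since a = 11.02 ≤ h_f = 140 mm, the stress block lies entirely in the flange; analyse as a rectangular beam of width b_f.
M_n = T(d − a/2) = 453600 × (475 − 5.51) = 212.96 × 10⁶ N·mm.
M_n = 212.96 kN·m.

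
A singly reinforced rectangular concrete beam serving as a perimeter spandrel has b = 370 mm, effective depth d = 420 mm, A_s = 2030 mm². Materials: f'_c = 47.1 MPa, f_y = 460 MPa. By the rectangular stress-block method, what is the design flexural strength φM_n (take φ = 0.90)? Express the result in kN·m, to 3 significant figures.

φM_n ≈ 326 kN·m

T = A_s f_y = 2030 × 460 = 933800 N = 933.8 kN.
From C = T: a = T/(0.85 f'_c b) = 933800/(0.85 × 47.1 × 370) = 63.04 mm.
M_n = T(d − a/2) = 933.8 kN × (420 − 31.52) mm = 362.76 kN·m.
φM_n = 0.90 × 362.76 = 326.48 kN·m.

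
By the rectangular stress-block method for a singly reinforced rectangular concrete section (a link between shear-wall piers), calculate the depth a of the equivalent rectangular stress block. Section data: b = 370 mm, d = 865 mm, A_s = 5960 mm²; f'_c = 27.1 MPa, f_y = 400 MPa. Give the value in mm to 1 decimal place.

a ≈ 279.7 mm

T = A_s f_y = 5960 × 400 = 2384000 N = 2384 kN.
Setting C = 0.85 f'_c a b equal to T: a = 2384000/(0.85 × 27.1 × 370) = 279.7 mm.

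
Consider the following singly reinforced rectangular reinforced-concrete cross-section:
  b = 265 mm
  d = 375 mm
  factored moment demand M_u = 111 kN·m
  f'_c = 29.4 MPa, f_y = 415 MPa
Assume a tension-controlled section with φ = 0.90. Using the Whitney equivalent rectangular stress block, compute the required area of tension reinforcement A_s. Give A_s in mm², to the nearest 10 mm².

A_s ≈ 850 mm²

M_n = M_u/φ = 111/0.90 = 123.333 kN·m.
With M_n = 0.85 f'_c a b (d − a/2), solve the quadratic for a:
a = d − √(d² − 2M_n/(0.85 f'_c b)) = 375 − √(375² − 2 × 123.333×10⁶/(0.85 × 29.4 × 265)) = 53.48 mm.
A_s = 0.85 f'_c a b / f_y = 0.85 × 29.4 × 53.48 × 265 / 415 = 853.4 mm².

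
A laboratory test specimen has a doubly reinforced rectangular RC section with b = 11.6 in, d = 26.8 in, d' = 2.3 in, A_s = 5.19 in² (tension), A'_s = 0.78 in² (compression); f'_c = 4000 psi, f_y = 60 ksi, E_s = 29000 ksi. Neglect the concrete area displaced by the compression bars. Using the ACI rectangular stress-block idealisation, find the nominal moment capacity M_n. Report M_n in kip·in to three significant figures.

Assume both steels yield.
a = (A_s − A'_s) f_y/(0.85 f'_c b) = (5.19 − 0.78) × 60/(0.85 × 4 × 11.6) = 6.709 in.
c = a/β₁ = 6.709/0.85 = 7.893 in; ε'_s = 0.003(c − d')/c = 0.0021 ≥ ε_y = 0.0021, so the compression steel yields.
M_n = (A_s − A'_s) f_y (d − a/2) + A'_s f_y (d − d') = 264.6 × (26.8 − 3.3545) + 46.8 × (26.8 − 2.3) = 6203.7 + 1146.6 = 7350.3 kip·in.

M_n ≈ 7350 kip·in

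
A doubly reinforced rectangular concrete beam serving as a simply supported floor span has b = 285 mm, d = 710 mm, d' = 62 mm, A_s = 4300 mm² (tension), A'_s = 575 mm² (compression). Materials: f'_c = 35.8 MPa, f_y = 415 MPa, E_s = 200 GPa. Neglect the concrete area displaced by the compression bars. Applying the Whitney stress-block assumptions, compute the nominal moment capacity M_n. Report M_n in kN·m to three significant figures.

M_n ≈ 1110 kN·m

Assume both tension and compression steel yield.
Net tension couple steel: A_s − A'_s = 3725 mm².
a = (A_s − A'_s) f_y / (0.85 f'_c b) = 1545875/(0.85 × 35.8 × 285) = 178.25 mm.
c = a/β₁ = 178.25/0.794 = 224.50 mm; ε'_s = 0.003(c − d')/c = 0.0022 ≥ f_y/E_s = 0.0021, so compression steel does yield.
M_n = (A_s − A'_s) f_y (d − a/2) + A'_s f_y (d − d') = [1545875 × (710 − 89.125) + 238625 × (710 − 62)] × 10⁻⁶ = 959.80 + 154.63 = 1114.43 kN·m.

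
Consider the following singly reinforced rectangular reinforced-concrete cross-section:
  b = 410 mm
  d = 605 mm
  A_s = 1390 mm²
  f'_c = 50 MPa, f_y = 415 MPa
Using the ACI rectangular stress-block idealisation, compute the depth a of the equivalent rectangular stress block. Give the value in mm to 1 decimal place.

a ≈ 33.1 mm

T = A_s f_y = 1390 × 415 = 576850 N = 576.85 kN.
Setting C = 0.85 f'_c a b equal to T: a = 576850/(0.85 × 50 × 410) = 33.1 mm.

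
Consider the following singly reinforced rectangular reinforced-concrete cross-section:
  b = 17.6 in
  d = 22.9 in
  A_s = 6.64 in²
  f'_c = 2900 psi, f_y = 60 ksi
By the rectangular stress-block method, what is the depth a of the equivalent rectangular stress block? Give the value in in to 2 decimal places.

a ≈ 9.18 in

T = A_s f_y = 6.64 × 60 = 398.4 kips.
a = T/(0.85 f'_c b) = 398.4/(0.85 × 2.9 × 17.6) = 9.18 in.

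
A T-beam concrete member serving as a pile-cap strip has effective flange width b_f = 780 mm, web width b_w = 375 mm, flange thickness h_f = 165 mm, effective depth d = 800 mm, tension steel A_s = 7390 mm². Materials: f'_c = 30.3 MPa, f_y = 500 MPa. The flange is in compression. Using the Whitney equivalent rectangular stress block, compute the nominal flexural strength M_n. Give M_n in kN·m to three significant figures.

Tension: T = A_s f_y = 7390 × 500 = 3695000 N.
Try a within the flange: a = T/(0.85 f'_c b_f) = 3695000/(0.85 × 30.3 × 780) = 183.93 mm.
a = 183.93 > h_f = 165 mm: the block extends into the web. Split into flange-overhang and web parts.
C_f = 0.85 f'_c (b_f − b_w) h_f = 0.85 × 30.3 × (780 − 375) × 165 = 1721078 N.
Remaining web compression depth: a_w = (T − C_f)/(0.85 f'_c b_w) = (3695000 − 1721078)/(0.85 × 30.3 × 375) = 204.38 mm.
M_n = C_f(d − h_f/2) + (T − C_f)(d − a_w/2) = 1721078 × (800 − 82.5) + 1973922 × (800 − 102.19) = 1234.87 + 1377.42 = 2612.29 × 10⁶ N·mm.
M_n = 2612.29 kN·m.

M_n ≈ 2610 kN·m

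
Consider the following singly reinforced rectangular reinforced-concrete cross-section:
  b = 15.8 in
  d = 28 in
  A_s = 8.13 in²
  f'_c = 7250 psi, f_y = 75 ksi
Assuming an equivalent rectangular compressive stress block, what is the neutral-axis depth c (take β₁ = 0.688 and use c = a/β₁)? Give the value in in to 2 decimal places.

T = A_s f_y = 8.13 × 75 = 609.75 kips.
a = T/(0.85 f'_c b) = 609.75/(0.85 × 7.25 × 15.8) = 6.2624 in.
With β₁ = 0.688, c = a/β₁ = 6.2624/0.688 = 9.10 in.

c ≈ 9.10 in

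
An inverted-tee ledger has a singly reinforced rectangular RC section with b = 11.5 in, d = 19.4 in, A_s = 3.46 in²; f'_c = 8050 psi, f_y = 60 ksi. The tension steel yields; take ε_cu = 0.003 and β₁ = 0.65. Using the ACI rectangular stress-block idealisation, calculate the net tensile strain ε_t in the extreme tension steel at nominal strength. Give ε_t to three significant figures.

a = A_s f_y/(0.85 f'_c b) = 2.638 in.
β₁ = 0.65, so c = a/β₁ = 2.638/0.65 = 4.058 in.
From the linear strain diagram with ε_cu = 0.003: ε_t = 0.003 (d − c)/c = 0.003 × (19.4 − 4.058)/4.058 = 0.0113.
Since ε_t ≥ 0.005, the section is tension-controlled.

ε_t ≈ 0.0113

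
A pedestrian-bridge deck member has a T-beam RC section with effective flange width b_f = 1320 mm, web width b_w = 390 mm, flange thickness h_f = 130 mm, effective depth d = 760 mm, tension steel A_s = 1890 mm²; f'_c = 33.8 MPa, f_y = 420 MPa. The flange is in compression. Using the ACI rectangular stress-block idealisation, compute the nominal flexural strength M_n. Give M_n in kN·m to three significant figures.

Tension: T = A_s f_y = 1890 × 420 = 793800 N.
Try a within the flange: a = T/(0.85 f'_c b_f) = 793800/(0.85 × 33.8 × 1320) = 20.93 mm.
Since a = 20.93 ≤ h_f = 130 mm, the stress block lies entirely in the flange; analyse as a rectangular beam of width b_f.
M_n = T(d − a/2) = 793800 × (760 − 10.465) = 594.98 × 10⁶ N·mm.
M_n = 594.98 kN·m.

M_n ≈ 595 kN·m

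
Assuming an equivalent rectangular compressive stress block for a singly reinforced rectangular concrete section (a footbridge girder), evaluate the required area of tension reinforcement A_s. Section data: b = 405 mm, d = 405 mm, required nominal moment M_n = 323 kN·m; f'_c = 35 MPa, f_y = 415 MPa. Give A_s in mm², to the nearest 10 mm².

A_s ≈ 2110 mm²

With M_n = 0.85 f'_c a b (d − a/2), solve the quadratic for a:
a = d − √(d² − 2M_n/(0.85 f'_c b)) = 405 − √(405² − 2 × 323×10⁶/(0.85 × 35 × 405)) = 72.72 mm.
A_s = 0.85 f'_c a b / f_y = 0.85 × 35 × 72.72 × 405 / 415 = 2111.3 mm².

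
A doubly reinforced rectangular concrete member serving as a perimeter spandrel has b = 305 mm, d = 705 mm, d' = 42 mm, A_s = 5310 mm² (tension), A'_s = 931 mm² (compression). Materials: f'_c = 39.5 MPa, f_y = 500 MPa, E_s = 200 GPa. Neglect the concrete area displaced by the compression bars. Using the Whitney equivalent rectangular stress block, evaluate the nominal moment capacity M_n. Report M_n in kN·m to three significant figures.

Assume both tension and compression steel yield.
Net tension couple steel: A_s − A'_s = 4379 mm².
a = (A_s − A'_s) f_y / (0.85 f'_c b) = 2189500/(0.85 × 39.5 × 305) = 213.81 mm.
c = a/β₁ = 213.81/0.768 = 278.40 mm; ε'_s = 0.003(c − d')/c = 0.0025 ≥ f_y/E_s = 0.0025, so compression steel does yield.
M_n = (A_s − A'_s) f_y (d − a/2) + A'_s f_y (d − d') = [2189500 × (705 − 106.905) + 465500 × (705 − 42)] × 10⁻⁶ = 1309.53 + 308.63 = 1618.16 kN·m.

M_n ≈ 1620 kN·m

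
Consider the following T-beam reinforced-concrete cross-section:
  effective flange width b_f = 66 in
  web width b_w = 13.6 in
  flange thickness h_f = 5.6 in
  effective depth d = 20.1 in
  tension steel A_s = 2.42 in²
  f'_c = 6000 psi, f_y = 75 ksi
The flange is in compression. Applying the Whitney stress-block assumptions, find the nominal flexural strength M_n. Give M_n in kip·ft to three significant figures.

M_n ≈ 300 kip·ft

Tension: T = A_s f_y = 2.42 × 75 = 181.5 kips.
Try a within the flange: a = T/(0.85 f'_c b_f) = 181.5/(0.85 × 6 × 66) = 0.539 in.
Since a = 0.539 ≤ h_f = 5.6 in, the stress block lies entirely in the flange; analyse as a rectangular beam of width b_f.
M_n = T(d − a/2) = 181.5 × (20.1 − 0.2695) = 3599.2 kip·in.
M_n = 3599.2/12 = 299.93 kip·ft.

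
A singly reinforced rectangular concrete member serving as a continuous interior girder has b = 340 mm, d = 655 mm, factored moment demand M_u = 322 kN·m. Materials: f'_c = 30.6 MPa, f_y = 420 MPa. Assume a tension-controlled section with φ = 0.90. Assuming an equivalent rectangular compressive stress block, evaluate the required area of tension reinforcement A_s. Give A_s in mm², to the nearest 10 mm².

M_n = M_u/φ = 322/0.90 = 357.778 kN·m.
With M_n = 0.85 f'_c a b (d − a/2), solve the quadratic for a:
a = d − √(d² − 2M_n/(0.85 f'_c b)) = 655 − √(655² − 2 × 357.778×10⁶/(0.85 × 30.6 × 340)) = 64.99 mm.
A_s = 0.85 f'_c a b / f_y = 0.85 × 30.6 × 64.99 × 340 / 420 = 1368.4 mm².

A_s ≈ 1370 mm²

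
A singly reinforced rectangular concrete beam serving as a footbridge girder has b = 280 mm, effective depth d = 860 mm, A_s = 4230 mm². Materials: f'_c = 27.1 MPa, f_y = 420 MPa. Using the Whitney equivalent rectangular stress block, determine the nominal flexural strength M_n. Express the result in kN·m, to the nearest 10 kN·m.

T = A_s f_y = 4230 × 420 = 1776600 N = 1776.6 kN.
From C = T: a = T/(0.85 f'_c b) = 1776600/(0.85 × 27.1 × 280) = 275.45 mm.
M_n = T(d − a/2) = 1776.6 kN × (860 − 137.725) mm = 1283.19 kN·m.

M_n ≈ 1280 kN·m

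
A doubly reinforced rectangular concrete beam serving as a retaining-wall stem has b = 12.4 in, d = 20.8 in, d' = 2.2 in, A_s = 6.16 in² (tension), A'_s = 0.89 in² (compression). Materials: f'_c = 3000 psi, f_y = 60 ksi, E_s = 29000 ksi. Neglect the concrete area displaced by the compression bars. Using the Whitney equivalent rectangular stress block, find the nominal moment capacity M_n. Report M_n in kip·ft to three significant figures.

M_n ≈ 499 kip·ft

Assume both steels yield.
a = (A_s − A'_s) f_y/(0.85 f'_c b) = (6.16 − 0.89) × 60/(0.85 × 3 × 12.4) = 10.000 in.
c = a/β₁ = 10.000/0.85 = 11.765 in; ε'_s = 0.003(c − d')/c = 0.0024 ≥ ε_y = 0.0021, so the compression steel yields.
M_n = (A_s − A'_s) f_y (d − a/2) + A'_s f_y (d − d') = 316.2 × (20.8 − 5) + 53.4 × (20.8 − 2.2) = 4996.0 + 993.2 = 5989.2 kip·in = 5989.2/12 = 499.10 kip·ft.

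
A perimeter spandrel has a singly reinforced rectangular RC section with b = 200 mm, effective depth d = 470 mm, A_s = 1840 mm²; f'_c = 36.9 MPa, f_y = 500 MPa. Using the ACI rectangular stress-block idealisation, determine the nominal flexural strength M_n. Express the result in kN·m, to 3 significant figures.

T = A_s f_y = 1840 × 500 = 920000 N = 920 kN.
From C = T: a = T/(0.85 f'_c b) = 920000/(0.85 × 36.9 × 200) = 146.66 mm.
M_n = T(d − a/2) = 920 kN × (470 − 73.33) mm = 364.94 kN·m.

M_n ≈ 365 kN·m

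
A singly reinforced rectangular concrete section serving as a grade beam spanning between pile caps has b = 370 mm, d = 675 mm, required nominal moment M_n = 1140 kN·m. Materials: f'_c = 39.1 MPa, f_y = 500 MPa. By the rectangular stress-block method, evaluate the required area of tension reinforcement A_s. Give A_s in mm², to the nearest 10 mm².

With M_n = 0.85 f'_c a b (d − a/2), solve the quadratic for a:
a = d − √(d² − 2M_n/(0.85 f'_c b)) = 675 − √(675² − 2 × 1140×10⁶/(0.85 × 39.1 × 370)) = 155.18 mm.
A_s = 0.85 f'_c a b / f_y = 0.85 × 39.1 × 155.18 × 370 / 500 = 3816.5 mm².

A_s ≈ 3820 mm²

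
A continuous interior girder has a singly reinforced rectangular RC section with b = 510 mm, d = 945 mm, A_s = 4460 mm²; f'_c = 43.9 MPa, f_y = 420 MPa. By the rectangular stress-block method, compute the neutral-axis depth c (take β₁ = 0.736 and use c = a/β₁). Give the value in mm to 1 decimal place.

c ≈ 133.7 mm

T = A_s f_y = 4460 × 420 = 1873200 N = 1873.2 kN.
Setting C = 0.85 f'_c a b equal to T: a = 1873200/(0.85 × 43.9 × 510) = 98.431 mm.
With β₁ = 0.736, c = a/β₁ = 98.431/0.736 = 133.7 mm.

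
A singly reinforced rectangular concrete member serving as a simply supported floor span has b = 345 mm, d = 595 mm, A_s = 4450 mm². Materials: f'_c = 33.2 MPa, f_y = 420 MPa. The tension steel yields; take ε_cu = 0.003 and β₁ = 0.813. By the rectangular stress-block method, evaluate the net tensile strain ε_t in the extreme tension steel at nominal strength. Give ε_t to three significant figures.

ε_t ≈ 0.00456

a = A_s f_y/(0.85 f'_c b) = 191.97 mm.
β₁ = 0.813, so c = a/β₁ = 191.97/0.813 = 236.13 mm.
From the linear strain diagram with ε_cu = 0.003: ε_t = 0.003 (d − c)/c = 0.003 × (595 − 236.13)/236.13 = 0.00456.
ε_t is between 0.004 and 0.005 — transition zone.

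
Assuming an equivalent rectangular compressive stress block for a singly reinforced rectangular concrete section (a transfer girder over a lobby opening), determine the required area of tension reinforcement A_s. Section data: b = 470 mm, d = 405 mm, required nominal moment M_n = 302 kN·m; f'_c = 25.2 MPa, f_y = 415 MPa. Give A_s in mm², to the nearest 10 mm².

With M_n = 0.85 f'_c a b (d − a/2), solve the quadratic for a:
a = d − √(d² − 2M_n/(0.85 f'_c b)) = 405 − √(405² − 2 × 302×10⁶/(0.85 × 25.2 × 470)) = 82.46 mm.
A_s = 0.85 f'_c a b / f_y = 0.85 × 25.2 × 82.46 × 470 / 415 = 2000.4 mm².

A_s ≈ 2000 mm²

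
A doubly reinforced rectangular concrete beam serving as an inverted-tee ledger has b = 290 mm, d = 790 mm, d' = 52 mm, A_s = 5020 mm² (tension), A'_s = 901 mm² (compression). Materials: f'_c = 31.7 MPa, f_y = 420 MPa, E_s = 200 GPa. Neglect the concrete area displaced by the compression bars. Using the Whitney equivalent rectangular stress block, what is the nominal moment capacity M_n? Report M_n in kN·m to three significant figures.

M_n ≈ 1450 kN·m

Assume both tension and compression steel yield.
Net tension couple steel: A_s − A'_s = 4119 mm².
a = (A_s − A'_s) f_y / (0.85 f'_c b) = 1729980/(0.85 × 31.7 × 290) = 221.39 mm.
c = a/β₁ = 221.39/0.824 = 268.68 mm; ε'_s = 0.003(c − d')/c = 0.0024 ≥ f_y/E_s = 0.0021, so compression steel does yield.
M_n = (A_s − A'_s) f_y (d − a/2) + A'_s f_y (d − d') = [1729980 × (790 − 110.695) + 378420 × (790 − 52)] × 10⁻⁶ = 1175.18 + 279.27 = 1454.45 kN·m.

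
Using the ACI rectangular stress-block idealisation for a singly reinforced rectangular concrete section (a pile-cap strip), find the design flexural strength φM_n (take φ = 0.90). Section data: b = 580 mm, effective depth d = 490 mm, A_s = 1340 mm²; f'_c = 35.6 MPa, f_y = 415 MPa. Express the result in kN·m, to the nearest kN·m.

T = A_s f_y = 1340 × 415 = 556100 N = 556.1 kN.
From C = T: a = T/(0.85 f'_c b) = 556100/(0.85 × 35.6 × 580) = 31.69 mm.
M_n = T(d − a/2) = 556.1 kN × (490 − 15.845) mm = 263.68 kN·m.
φM_n = 0.90 × 263.68 = 237.31 kN·m.

φM_n ≈ 237 kN·m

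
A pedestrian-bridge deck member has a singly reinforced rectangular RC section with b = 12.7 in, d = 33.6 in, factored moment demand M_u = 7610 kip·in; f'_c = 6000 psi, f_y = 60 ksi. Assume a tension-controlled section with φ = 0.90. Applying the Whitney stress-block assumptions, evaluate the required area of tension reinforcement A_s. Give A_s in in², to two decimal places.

M_n = M_u/φ = 7610/0.90 = 8455.56 kip·in.
From M_n = 0.85 f'_c a b (d − a/2):
a = d − √(d² − 2M_n/(0.85 f'_c b)) = 33.6 − √(33.6² − 2 × 8455.56/(0.85 × 6 × 12.7)) = 4.140 in.
A_s = 0.85 f'_c a b / f_y = 0.85 × 6 × 4.140 × 12.7 / 60 = 4.469 in².

A_s ≈ 4.47 in²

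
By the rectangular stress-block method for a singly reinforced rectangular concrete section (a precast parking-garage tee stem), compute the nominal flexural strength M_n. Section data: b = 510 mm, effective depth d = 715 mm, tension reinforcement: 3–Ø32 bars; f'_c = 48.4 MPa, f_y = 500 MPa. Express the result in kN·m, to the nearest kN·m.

A_s = 3 × 804 = 2412 mm².
T = A_s f_y = 2412 × 500 = 1206000 N = 1206 kN.
From C = T: a = T/(0.85 f'_c b) = 1206000/(0.85 × 48.4 × 510) = 57.48 mm.
M_n = T(d − a/2) = 1206 kN × (715 − 28.74) mm = 827.63 kN·m.

M_n ≈ 828 kN·m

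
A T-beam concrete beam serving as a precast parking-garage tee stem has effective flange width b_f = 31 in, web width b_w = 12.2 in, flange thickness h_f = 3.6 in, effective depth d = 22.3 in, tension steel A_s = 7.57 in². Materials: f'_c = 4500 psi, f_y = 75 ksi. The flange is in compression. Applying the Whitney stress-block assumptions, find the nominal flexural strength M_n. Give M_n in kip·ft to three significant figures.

Tension: T = A_s f_y = 7.57 × 75 = 567.75 kips.
Try a within the flange: a = T/(0.85 f'_c b_f) = 567.75/(0.85 × 4.5 × 31) = 4.788 in.
a = 4.788 > h_f = 3.6 in: the block extends into the web. Split into flange-overhang and web parts.
C_f = 0.85 f'_c (b_f − b_w) h_f = 0.85 × 4.5 × (31 − 12.2) × 3.6 = 258.9 kips.
Remaining web compression depth: a_w = (T − C_f)/(0.85 f'_c b_w) = (567.75 − 258.9)/(0.85 × 4.5 × 12.2) = 6.618 in.
M_n = C_f(d − h_f/2) + (T − C_f)(d − a_w/2) = 258.9 × (22.3 − 1.8) + 308.85 × (22.3 − 3.309) = 5307.5 + 5865.4 = 11172.9 kip·in.
M_n = 11172.9/12 = 931.08 kip·ft.

M_n ≈ 931 kip·ft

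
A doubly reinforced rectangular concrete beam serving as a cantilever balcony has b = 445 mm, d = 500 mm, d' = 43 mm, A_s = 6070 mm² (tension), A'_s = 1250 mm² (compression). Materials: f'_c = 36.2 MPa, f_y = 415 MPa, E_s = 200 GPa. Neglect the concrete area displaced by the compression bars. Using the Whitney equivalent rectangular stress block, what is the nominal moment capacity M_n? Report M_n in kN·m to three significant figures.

M_n ≈ 1090 kN·m

Assume both tension and compression steel yield.
Net tension couple steel: A_s − A'_s = 4820 mm².
a = (A_s − A'_s) f_y / (0.85 f'_c b) = 2000300/(0.85 × 36.2 × 445) = 146.09 mm.
c = a/β₁ = 146.09/0.791 = 184.69 mm; ε'_s = 0.003(c − d')/c = 0.0023 ≥ f_y/E_s = 0.0021, so compression steel does yield.
M_n = (A_s − A'_s) f_y (d − a/2) + A'_s f_y (d − d') = [2000300 × (500 − 73.045) + 518750 × (500 − 43)] × 10⁻⁶ = 854.04 + 237.07 = 1091.11 kN·m.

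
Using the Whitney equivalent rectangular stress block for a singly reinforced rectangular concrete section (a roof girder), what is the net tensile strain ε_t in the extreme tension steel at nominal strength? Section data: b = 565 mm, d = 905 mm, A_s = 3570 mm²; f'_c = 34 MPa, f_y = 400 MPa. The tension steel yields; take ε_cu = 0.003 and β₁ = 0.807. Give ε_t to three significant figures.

ε_t ≈ 0.0221

a = A_s f_y/(0.85 f'_c b) = 87.45 mm.
β₁ = 0.807, so c = a/β₁ = 87.45/0.807 = 108.36 mm.
From the linear strain diagram with ε_cu = 0.003: ε_t = 0.003 (d − c)/c = 0.003 × (905 − 108.36)/108.36 = 0.0221.
Since ε_t ≥ 0.005, the section is tension-controlled.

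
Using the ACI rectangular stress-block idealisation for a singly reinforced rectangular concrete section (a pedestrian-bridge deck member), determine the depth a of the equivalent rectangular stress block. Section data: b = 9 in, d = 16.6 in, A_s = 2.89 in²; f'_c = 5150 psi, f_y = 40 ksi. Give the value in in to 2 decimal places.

a ≈ 2.93 in

T = A_s f_y = 2.89 × 40 = 115.6 kips.
a = T/(0.85 f'_c b) = 115.6/(0.85 × 5.15 × 9) = 2.93 in.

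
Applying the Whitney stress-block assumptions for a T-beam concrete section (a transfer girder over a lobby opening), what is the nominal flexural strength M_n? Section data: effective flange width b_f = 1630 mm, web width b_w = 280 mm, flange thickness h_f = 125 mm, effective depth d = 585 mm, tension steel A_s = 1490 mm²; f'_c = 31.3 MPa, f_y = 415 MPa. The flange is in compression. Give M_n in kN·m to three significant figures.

Tension: T = A_s f_y = 1490 × 415 = 618350 N.
Try a within the flange: a = T/(0.85 f'_c b_f) = 618350/(0.85 × 31.3 × 1630) = 14.26 mm.
Since a = 14.26 ≤ h_f = 125 mm, the stress block lies entirely in the flange; analyse as a rectangular beam of width b_f.
M_n = T(d − a/2) = 618350 × (585 − 7.13) = 357.33 × 10⁶ N·mm.
M_n = 357.33 kN·m.

M_n ≈ 357 kN·m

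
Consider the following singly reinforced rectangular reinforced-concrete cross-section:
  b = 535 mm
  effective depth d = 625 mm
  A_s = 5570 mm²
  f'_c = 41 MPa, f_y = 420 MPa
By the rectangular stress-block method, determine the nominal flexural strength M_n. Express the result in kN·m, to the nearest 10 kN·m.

T = A_s f_y = 5570 × 420 = 2339400 N = 2339.4 kN.
From C = T: a = T/(0.85 f'_c b) = 2339400/(0.85 × 41 × 535) = 125.47 mm.
M_n = T(d − a/2) = 2339.4 kN × (625 − 62.735) mm = 1315.36 kN·m.

M_n ≈ 1320 kN·m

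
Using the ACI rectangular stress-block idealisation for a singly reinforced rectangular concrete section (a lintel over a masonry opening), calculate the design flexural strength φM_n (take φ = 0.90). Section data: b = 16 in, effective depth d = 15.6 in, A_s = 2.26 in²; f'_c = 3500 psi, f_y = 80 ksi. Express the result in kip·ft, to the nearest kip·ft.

φM_n ≈ 186 kip·ft

T = A_s f_y = 2.26 × 80 = 180.8 kips.
a = T/(0.85 f'_c b) = 180.8/(0.85 × 3.5 × 16) = 3.798 in.
M_n = T(d − a/2) = 180.8 × (15.6 − 1.899) = 2477.1 kip·in = 2477.1/12 = 206.43 kip·ft.
φM_n = 0.90 × 206.43 = 185.79 kip·ft.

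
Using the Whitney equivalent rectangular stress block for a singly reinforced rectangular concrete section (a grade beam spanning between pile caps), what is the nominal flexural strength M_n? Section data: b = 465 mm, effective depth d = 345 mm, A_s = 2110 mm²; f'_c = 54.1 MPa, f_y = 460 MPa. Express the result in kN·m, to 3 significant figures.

T = A_s f_y = 2110 × 460 = 970600 N = 970.6 kN.
From C = T: a = T/(0.85 f'_c b) = 970600/(0.85 × 54.1 × 465) = 45.39 mm.
M_n = T(d − a/2) = 970.6 kN × (345 − 22.695) mm = 312.83 kN·m.

M_n ≈ 313 kN·m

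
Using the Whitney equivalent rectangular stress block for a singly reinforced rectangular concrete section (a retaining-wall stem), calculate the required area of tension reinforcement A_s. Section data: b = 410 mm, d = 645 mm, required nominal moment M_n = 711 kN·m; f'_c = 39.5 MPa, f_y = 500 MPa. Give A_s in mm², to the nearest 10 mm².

A_s ≈ 2360 mm²

With M_n = 0.85 f'_c a b (d − a/2), solve the quadratic for a:
a = d − √(d² − 2M_n/(0.85 f'_c b)) = 645 − √(645² − 2 × 711×10⁶/(0.85 × 39.5 × 410)) = 85.78 mm.
A_s = 0.85 f'_c a b / f_y = 0.85 × 39.5 × 85.78 × 410 / 500 = 2361.7 mm².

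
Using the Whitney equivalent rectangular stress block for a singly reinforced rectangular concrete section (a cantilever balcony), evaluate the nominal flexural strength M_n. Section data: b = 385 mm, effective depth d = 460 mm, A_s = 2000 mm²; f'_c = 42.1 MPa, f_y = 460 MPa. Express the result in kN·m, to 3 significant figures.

M_n ≈ 392 kN·m

T = A_s f_y = 2000 × 460 = 920000 N = 920 kN.
From C = T: a = T/(0.85 f'_c b) = 920000/(0.85 × 42.1 × 385) = 66.78 mm.
M_n = T(d − a/2) = 920 kN × (460 − 33.39) mm = 392.48 kN·m.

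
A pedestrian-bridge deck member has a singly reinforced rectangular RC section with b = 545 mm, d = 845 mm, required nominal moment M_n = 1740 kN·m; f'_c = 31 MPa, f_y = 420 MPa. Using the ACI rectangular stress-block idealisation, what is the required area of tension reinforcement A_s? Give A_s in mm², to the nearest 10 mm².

With M_n = 0.85 f'_c a b (d − a/2), solve the quadratic for a:
a = d − √(d² − 2M_n/(0.85 f'_c b)) = 845 − √(845² − 2 × 1740×10⁶/(0.85 × 31 × 545)) = 158.20 mm.
A_s = 0.85 f'_c a b / f_y = 0.85 × 31 × 158.20 × 545 / 420 = 5409.2 mm².

A_s ≈ 5410 mm²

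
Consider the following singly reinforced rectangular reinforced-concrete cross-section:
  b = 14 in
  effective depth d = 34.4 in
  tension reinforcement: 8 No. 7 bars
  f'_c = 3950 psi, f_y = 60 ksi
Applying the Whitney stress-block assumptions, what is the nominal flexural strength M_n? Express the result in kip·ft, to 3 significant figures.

M_n ≈ 752 kip·ft

A_s = 8 × 0.6 = 4.8 in².
T = A_s f_y = 4.8 × 60 = 288 kips.
a = T/(0.85 f'_c b) = 288/(0.85 × 3.95 × 14) = 6.127 in.
M_n = T(d − a/2) = 288 × (34.4 − 3.0635) = 9024.9 kip·in = 9024.9/12 = 752.08 kip·ft.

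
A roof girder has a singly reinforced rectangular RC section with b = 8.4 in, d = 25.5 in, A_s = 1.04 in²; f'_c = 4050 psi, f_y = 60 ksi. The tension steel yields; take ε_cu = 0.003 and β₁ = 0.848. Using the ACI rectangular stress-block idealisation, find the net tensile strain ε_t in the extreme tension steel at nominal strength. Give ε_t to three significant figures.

a = A_s f_y/(0.85 f'_c b) = 2.158 in.
β₁ = 0.848, so c = a/β₁ = 2.158/0.848 = 2.545 in.
From the linear strain diagram with ε_cu = 0.003: ε_t = 0.003 (d − c)/c = 0.003 × (25.5 − 2.545)/2.545 = 0.0271.
Since ε_t ≥ 0.005, the section is tension-controlled.

ε_t ≈ 0.0271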